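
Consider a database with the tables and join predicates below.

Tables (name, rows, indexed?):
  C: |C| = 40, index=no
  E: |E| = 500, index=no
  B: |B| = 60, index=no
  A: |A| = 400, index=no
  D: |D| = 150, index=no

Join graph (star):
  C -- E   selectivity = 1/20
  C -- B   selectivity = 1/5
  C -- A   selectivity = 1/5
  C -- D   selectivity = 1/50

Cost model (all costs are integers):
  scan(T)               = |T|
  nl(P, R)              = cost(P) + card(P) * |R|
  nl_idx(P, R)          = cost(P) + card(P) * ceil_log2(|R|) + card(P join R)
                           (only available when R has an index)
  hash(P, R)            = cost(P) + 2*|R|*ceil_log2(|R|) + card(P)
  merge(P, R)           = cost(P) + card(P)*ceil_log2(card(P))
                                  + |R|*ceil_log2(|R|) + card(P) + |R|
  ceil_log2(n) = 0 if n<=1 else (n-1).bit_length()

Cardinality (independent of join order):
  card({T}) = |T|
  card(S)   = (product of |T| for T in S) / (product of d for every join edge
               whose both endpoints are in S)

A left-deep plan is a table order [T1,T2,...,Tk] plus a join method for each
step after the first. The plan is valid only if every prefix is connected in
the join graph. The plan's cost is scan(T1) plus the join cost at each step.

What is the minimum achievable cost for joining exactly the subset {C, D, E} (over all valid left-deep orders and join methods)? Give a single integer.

Selinger DP over subsets of {C,D,E}:
  {C}: scan cost=40, card=40
  {E}: scan cost=500, card=500
  {D}: scan cost=150, card=150
  {CE}: card=1000; try (C,hash)→1480, (E,merge)→5320, (C,merge)→5780, (E,hash)→9080, (E,nl)→20040, (C,nl)→20500; best=1480 via (C,hash)
  {CD}: card=120; try (C,hash)→780, (D,merge)→1670, (C,merge)→1780, (D,hash)→2480, (D,nl)→6040, (C,nl)→6150; best=780 via (C,hash)
  {CDE}: card=3000; try (D,hash)→4880, (E,merge)→6740, (E,hash)→9900, (D,merge)→13830, (E,nl)→60780, (D,nl)→151480; best=4880 via (D,hash)

4880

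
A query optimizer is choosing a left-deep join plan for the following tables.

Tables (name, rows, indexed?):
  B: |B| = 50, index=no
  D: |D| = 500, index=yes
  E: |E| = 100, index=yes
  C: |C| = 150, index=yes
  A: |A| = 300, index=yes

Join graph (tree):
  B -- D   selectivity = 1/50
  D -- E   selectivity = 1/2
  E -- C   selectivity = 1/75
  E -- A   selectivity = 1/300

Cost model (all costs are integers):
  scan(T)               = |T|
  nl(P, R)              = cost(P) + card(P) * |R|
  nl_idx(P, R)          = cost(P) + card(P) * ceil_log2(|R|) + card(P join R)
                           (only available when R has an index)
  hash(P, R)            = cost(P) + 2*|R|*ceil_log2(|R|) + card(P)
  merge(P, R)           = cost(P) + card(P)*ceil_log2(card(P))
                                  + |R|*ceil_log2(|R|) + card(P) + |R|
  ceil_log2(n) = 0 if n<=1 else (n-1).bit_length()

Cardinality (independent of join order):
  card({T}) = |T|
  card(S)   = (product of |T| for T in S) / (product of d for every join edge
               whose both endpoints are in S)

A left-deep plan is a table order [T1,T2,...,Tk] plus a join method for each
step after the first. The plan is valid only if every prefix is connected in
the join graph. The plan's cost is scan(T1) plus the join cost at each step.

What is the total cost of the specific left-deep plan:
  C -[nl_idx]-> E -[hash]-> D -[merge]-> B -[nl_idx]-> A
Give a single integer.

1360950

step 1: scan C: cost=150, card=150
step 2: join E via nl_idx
    card(P join E) = 150*100/(75) = 200
    cost = 150 + 150*7 + 200 = 1400
step 3: join D via hash
    card(P join D) = 200*500/(2) = 50000
    cost = 1400 + 2*500*9 + 200 = 10600
step 4: join B via merge
    card(P join B) = 50000*50/(50) = 50000
    cost = 10600 + 50000*16 + 50*6 + 50000 + 50 = 860950
step 5: join A via nl_idx
    card(P join A) = 50000*300/(300) = 50000
    cost = 860950 + 50000*9 + 50000 = 1360950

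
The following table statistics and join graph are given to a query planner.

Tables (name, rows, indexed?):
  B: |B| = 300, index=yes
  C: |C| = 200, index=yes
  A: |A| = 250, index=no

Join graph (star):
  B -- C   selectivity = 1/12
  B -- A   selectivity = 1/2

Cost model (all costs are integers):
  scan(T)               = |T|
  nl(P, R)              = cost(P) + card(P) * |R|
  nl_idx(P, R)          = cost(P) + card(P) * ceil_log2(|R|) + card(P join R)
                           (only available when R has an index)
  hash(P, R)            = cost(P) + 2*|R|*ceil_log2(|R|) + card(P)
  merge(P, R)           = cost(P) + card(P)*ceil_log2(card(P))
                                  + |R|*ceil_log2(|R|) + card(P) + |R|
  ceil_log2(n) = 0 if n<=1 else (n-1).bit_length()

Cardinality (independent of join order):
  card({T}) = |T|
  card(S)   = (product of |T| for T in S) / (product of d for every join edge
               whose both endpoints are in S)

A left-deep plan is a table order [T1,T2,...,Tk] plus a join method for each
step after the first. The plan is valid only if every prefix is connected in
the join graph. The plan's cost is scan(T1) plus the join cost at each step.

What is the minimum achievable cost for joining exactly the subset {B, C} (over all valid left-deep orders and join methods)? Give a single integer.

3800

Selinger DP over subsets of {B,C}:
  {B}: scan cost=300, card=300
  {C}: scan cost=200, card=200
  {BC}: card=5000; try (C,hash)→3800, (B,merge)→5000, (C,merge)→5100, (B,hash)→5800, (B,nl_idx)→7000, (C,nl_idx)→7700 …(+2); best=3800 via (C,hash)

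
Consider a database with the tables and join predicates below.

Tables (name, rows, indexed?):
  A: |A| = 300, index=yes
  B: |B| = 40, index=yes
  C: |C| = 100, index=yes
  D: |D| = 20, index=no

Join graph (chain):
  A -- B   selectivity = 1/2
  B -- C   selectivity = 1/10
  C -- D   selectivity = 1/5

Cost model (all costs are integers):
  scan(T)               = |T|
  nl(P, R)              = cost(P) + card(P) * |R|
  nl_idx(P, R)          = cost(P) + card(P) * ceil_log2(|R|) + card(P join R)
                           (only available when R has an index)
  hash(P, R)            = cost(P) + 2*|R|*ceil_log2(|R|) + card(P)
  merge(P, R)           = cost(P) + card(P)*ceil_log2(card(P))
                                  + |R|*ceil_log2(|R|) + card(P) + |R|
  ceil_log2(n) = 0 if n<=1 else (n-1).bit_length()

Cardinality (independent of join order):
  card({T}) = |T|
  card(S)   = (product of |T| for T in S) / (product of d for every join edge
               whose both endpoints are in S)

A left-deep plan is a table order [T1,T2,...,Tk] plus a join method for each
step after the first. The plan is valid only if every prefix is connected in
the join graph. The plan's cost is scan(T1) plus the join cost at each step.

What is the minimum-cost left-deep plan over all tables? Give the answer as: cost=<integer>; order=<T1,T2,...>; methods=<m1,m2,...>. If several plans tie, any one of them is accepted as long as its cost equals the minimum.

cost=8280; order=C,B,D,A; methods=hash,hash,hash

Selinger DP (subsets sized 1..n):
  {A}: scan cost=300, card=300
  {B}: scan cost=40, card=40
  {C}: scan cost=100, card=100
  {D}: scan cost=20, card=20
  {AB}: card=6000; try (B,hash)→1080, (A,merge)→3320, (B,merge)→3580, (A,hash)→5480, (A,nl_idx)→6400, (B,nl_idx)→8100 …(+2); best=1080 via (B,hash)
  {BC}: card=400; try (B,hash)→680, (C,nl_idx)→720, (B,nl_idx)→1100, (C,merge)→1120, (B,merge)→1180, (C,hash)→1480 …(+2); best=680 via (B,hash)
  {CD}: card=400; try (D,hash)→400, (C,nl_idx)→560, (C,merge)→940, (D,merge)→1020, (C,hash)→1440, (C,nl)→2020 …(+1); best=400 via (D,hash)
  {ABC}: card=60000; try (A,hash)→6480, (A,merge)→7680, (C,hash)→8480, (A,nl_idx)→64280, (C,merge)→85880, (C,nl_idx)→103080 …(+2); best=6480 via (A,hash)
  {BCD}: card=1600; try (D,hash)→1280, (B,hash)→1280, (B,nl_idx)→4400, (B,merge)→4680, (D,merge)→4800, (D,nl)→8680 …(+1); best=1280 via (D,hash)
  {ABCD}: card=240000; try (A,hash)→8280, (A,merge)→23480, (D,hash)→66680, (A,nl_idx)→255680, (A,nl)→481280, (D,merge)→1026600 …(+1); best=8280 via (A,hash)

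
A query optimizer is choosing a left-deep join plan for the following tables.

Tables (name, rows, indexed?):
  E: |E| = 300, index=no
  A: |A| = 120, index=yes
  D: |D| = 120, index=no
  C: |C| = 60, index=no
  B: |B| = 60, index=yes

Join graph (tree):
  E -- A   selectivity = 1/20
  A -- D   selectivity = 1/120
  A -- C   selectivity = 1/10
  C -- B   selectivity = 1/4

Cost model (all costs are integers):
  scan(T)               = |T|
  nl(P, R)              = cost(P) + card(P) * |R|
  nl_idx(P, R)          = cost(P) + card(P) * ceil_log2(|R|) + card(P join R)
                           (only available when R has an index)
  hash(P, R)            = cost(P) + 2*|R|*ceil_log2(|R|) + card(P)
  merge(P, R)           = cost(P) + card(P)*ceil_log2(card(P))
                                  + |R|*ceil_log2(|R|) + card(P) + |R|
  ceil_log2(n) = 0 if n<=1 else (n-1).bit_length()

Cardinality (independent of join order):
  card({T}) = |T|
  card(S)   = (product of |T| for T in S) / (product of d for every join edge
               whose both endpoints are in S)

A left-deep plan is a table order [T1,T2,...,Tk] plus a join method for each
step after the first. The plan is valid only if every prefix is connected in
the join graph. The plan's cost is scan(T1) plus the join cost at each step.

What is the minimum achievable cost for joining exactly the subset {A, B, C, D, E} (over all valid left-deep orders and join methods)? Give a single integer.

19080

Selinger DP over subsets of {A,B,C,D,E}:
  {E}: scan cost=300, card=300
  {A}: scan cost=120, card=120
  {D}: scan cost=120, card=120
  {C}: scan cost=60, card=60
  {B}: scan cost=60, card=60
  {AE}: card=1800; try (A,hash)→2280, (E,merge)→4080, (A,nl_idx)→4200, (A,merge)→4260, (E,hash)→5640, (E,nl)→36120 …(+1); best=2280 via (A,hash)
  {AD}: card=120; try (A,nl_idx)→1080, (D,hash)→1920, (A,hash)→1920, (D,merge)→2040, (A,merge)→2040, (D,nl)→14520 …(+1); best=1080 via (A,nl_idx)
  {AC}: card=720; try (C,hash)→960, (A,nl_idx)→1200, (A,merge)→1440, (C,merge)→1500, (A,hash)→1800, (A,nl)→7260 …(+1); best=960 via (C,hash)
  {BC}: card=900; try (C,hash)→840, (B,hash)→840, (C,merge)→900, (B,merge)→900, (B,nl_idx)→1320, (C,nl)→3660 …(+1); best=840 via (C,hash)
  {ADE}: card=1800; try (E,merge)→5040, (D,hash)→5760, (E,hash)→6600, (D,merge)→24840, (E,nl)→37080, (D,nl)→218280; best=5040 via (E,merge)
  {ACE}: card=10800; try (C,hash)→4800, (E,hash)→7080, (E,merge)→11880, (C,merge)→24300, (C,nl)→110280, (E,nl)→216960; best=4800 via (C,hash)
  {ACD}: card=720; try (C,hash)→1920, (C,merge)→2460, (D,hash)→3360, (C,nl)→8280, (D,merge)→9840, (D,nl)→87360; best=1920 via (C,hash)
  {ABC}: card=10800; try (B,hash)→2400, (A,hash)→3420, (B,merge)→9300, (A,merge)→11700, (B,nl_idx)→16080, (A,nl_idx)→17940 …(+2); best=2400 via (B,hash)
  {ACDE}: card=10800; try (C,hash)→7560, (E,hash)→8040, (E,merge)→12840, (D,hash)→17280, (C,merge)→27060, (C,nl)→113040 …(+3); best=7560 via (C,hash)
  {ABCE}: card=162000; try (B,hash)→16320, (E,hash)→18600, (B,merge)→167220, (E,merge)→167400, (B,nl_idx)→231600, (B,nl)→652800 …(+1); best=16320 via (B,hash)
  {ABCD}: card=10800; try (B,hash)→3360, (B,merge)→10260, (D,hash)→14880, (B,nl_idx)→17040, (B,nl)→45120, (D,merge)→165360 …(+1); best=3360 via (B,hash)
  {ABCDE}: card=162000; try (B,hash)→19080, (E,hash)→19560, (E,merge)→168360, (B,merge)→169980, (D,hash)→180000, (B,nl_idx)→234360 …(+4); best=19080 via (B,hash)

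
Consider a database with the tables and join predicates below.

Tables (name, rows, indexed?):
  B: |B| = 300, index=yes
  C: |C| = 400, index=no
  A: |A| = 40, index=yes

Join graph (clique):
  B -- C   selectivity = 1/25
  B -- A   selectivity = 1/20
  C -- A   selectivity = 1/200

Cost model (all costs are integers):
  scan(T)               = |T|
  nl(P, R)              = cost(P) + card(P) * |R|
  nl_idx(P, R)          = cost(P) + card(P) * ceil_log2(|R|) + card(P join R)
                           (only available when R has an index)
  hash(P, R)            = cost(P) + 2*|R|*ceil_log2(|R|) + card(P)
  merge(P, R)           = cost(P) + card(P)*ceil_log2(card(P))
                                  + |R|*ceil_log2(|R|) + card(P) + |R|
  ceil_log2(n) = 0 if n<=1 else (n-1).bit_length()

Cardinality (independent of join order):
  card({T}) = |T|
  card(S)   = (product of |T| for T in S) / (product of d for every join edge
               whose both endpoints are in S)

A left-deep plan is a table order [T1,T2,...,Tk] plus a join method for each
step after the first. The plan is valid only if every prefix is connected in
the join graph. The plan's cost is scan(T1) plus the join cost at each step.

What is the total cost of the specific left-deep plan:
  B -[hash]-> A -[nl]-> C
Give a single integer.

step 1: scan B: cost=300, card=300
step 2: join A via hash
    card(P join A) = 300*40/(20) = 600
    cost = 300 + 2*40*6 + 300 = 1080
step 3: join C via nl
    card(P join C) = 600*400/(25*200) = 48
    cost = 1080 + 600*400 = 241080

241080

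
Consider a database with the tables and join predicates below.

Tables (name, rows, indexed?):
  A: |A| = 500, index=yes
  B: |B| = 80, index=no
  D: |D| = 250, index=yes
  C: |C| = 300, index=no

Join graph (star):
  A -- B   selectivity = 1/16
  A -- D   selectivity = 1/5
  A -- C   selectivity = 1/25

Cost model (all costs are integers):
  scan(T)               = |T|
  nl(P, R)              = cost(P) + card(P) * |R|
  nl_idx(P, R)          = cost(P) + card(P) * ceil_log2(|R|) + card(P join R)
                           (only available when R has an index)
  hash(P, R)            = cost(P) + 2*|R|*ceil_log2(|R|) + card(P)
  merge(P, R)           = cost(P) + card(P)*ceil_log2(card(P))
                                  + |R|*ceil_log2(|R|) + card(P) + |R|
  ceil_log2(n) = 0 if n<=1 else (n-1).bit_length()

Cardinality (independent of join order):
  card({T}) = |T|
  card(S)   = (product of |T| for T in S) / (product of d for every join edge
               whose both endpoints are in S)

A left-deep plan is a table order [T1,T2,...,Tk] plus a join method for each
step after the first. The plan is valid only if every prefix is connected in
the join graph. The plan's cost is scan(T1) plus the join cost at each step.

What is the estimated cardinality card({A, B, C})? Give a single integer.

30000

Tables in S: A(500), B(80), C(300)
Edges inside S: A-B(d=16), A-C(d=25)
numerator = 500 * 80 * 300 = 12000000
denominator = 16 * 25 = 400
card(S) = 12000000 / 400 = 30000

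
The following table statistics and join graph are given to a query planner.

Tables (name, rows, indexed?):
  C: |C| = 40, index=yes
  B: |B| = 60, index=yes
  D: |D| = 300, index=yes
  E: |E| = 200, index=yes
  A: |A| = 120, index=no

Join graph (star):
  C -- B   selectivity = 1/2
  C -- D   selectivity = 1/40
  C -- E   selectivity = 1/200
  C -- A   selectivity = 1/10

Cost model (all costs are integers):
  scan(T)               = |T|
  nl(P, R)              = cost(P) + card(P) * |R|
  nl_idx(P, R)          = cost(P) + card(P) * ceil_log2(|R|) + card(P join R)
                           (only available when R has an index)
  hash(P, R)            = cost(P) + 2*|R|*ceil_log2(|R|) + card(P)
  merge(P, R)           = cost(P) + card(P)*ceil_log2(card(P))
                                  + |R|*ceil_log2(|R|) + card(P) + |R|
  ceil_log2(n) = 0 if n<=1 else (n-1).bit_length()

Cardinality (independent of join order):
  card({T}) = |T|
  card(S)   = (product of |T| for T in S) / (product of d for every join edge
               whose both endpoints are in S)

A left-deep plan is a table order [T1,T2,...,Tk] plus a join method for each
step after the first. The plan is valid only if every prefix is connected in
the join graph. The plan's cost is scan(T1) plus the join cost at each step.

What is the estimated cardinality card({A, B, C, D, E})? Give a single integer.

Tables in S: A(120), B(60), C(40), D(300), E(200)
Edges inside S: C-B(d=2), C-D(d=40), C-E(d=200), C-A(d=10)
numerator = 120 * 60 * 40 * 300 * 200 = 17280000000
denominator = 2 * 40 * 200 * 10 = 160000
card(S) = 17280000000 / 160000 = 108000

108000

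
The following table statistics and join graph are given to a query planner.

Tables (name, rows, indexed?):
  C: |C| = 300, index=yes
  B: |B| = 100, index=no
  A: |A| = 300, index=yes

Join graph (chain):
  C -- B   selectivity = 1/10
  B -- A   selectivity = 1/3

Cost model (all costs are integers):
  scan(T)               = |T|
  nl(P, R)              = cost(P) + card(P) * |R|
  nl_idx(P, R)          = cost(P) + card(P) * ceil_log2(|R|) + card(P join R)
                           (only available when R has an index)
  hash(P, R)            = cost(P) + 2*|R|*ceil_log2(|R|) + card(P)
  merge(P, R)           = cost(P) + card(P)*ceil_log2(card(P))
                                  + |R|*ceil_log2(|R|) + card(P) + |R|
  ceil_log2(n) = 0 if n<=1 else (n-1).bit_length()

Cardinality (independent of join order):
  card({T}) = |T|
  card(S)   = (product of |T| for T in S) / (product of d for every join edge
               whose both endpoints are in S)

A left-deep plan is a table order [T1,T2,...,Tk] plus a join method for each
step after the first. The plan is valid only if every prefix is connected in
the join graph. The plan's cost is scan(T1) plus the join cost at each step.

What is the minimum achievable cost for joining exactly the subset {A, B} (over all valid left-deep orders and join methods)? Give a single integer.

Selinger DP over subsets of {A,B}:
  {B}: scan cost=100, card=100
  {A}: scan cost=300, card=300
  {AB}: card=10000; try (B,hash)→2000, (A,merge)→3900, (B,merge)→4100, (A,hash)→5600, (A,nl_idx)→11000, (A,nl)→30100 …(+1); best=2000 via (B,hash)

2000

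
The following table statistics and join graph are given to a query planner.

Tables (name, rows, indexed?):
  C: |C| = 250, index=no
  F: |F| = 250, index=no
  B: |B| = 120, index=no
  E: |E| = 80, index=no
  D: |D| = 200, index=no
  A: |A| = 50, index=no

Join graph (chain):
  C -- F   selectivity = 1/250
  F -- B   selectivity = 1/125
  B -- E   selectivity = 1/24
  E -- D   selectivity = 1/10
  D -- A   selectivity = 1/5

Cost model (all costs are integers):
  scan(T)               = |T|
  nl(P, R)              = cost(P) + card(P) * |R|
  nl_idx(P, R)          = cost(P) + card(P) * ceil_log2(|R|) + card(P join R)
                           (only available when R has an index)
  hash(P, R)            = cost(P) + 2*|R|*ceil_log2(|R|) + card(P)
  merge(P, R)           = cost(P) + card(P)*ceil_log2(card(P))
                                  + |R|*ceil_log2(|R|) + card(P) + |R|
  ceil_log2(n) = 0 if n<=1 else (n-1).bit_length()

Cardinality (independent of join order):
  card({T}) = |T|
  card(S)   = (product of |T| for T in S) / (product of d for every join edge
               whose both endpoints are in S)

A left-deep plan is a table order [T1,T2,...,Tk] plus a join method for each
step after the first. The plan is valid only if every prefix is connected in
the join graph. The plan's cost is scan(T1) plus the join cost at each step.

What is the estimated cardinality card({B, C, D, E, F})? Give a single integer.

16000

Tables in S: B(120), C(250), D(200), E(80), F(250)
Edges inside S: C-F(d=250), F-B(d=125), B-E(d=24), E-D(d=10)
numerator = 120 * 250 * 200 * 80 * 250 = 120000000000
denominator = 250 * 125 * 24 * 10 = 7500000
card(S) = 120000000000 / 7500000 = 16000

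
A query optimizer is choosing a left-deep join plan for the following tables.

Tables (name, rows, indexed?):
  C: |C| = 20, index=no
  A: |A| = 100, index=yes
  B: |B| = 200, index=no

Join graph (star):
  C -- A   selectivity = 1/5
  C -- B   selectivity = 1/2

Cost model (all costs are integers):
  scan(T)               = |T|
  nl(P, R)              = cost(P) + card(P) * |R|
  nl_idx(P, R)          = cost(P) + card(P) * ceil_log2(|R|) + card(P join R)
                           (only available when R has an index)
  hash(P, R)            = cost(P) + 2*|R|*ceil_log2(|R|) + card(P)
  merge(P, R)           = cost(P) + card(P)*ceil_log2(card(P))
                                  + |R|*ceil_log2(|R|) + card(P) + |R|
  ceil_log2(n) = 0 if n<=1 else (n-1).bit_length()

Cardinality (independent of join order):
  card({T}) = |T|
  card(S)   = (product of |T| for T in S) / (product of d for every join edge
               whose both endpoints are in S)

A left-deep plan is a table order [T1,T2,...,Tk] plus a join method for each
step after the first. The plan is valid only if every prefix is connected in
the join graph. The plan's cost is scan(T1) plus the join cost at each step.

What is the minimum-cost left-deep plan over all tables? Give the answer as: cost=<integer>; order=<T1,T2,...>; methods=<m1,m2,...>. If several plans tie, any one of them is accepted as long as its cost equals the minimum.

Selinger DP (subsets sized 1..n):
  {C}: scan cost=20, card=20
  {A}: scan cost=100, card=100
  {B}: scan cost=200, card=200
  {AC}: card=400; try (C,hash)→400, (A,nl_idx)→560, (A,merge)→940, (C,merge)→1020, (A,hash)→1440, (A,nl)→2020 …(+1); best=400 via (C,hash)
  {BC}: card=2000; try (C,hash)→600, (B,merge)→1940, (C,merge)→2120, (B,hash)→3240, (B,nl)→4020, (C,nl)→4200; best=600 via (C,hash)
  {ABC}: card=40000; try (B,hash)→4000, (A,hash)→4000, (B,merge)→6200, (A,merge)→25400, (A,nl_idx)→54600, (B,nl)→80400 …(+1); best=4000 via (B,hash)

cost=4000; order=A,C,B; methods=hash,hash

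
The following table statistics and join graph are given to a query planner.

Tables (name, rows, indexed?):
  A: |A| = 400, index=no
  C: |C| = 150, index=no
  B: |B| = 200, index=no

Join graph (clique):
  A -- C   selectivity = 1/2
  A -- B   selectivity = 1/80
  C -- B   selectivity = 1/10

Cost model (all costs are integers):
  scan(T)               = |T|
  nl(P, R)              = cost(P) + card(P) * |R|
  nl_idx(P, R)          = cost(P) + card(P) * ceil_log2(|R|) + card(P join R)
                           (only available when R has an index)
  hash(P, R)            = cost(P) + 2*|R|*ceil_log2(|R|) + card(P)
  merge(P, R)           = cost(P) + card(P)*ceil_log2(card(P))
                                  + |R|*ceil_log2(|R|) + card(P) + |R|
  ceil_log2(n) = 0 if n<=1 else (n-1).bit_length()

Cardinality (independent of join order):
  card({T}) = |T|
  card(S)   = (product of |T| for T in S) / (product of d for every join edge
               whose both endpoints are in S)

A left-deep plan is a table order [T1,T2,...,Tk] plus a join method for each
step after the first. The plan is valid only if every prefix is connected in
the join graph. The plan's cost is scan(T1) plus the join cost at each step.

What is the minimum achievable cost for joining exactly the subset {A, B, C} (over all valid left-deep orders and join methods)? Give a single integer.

7400

Selinger DP over subsets of {A,B,C}:
  {A}: scan cost=400, card=400
  {C}: scan cost=150, card=150
  {B}: scan cost=200, card=200
  {AC}: card=30000; try (C,hash)→3200, (A,merge)→5500, (C,merge)→5750, (A,hash)→7500, (A,nl)→60150, (C,nl)→60400; best=3200 via (C,hash)
  {AB}: card=1000; try (B,hash)→4000, (A,merge)→6000, (B,merge)→6200, (A,hash)→7600, (A,nl)→80200, (B,nl)→80400; best=4000 via (B,hash)
  {BC}: card=3000; try (C,hash)→2800, (B,merge)→3300, (C,merge)→3350, (B,hash)→3500, (B,nl)→30150, (C,nl)→30200; best=2800 via (C,hash)
  {ABC}: card=7500; try (C,hash)→7400, (A,hash)→13000, (C,merge)→16350, (B,hash)→36400, (A,merge)→45800, (C,nl)→154000 …(+3); best=7400 via (C,hash)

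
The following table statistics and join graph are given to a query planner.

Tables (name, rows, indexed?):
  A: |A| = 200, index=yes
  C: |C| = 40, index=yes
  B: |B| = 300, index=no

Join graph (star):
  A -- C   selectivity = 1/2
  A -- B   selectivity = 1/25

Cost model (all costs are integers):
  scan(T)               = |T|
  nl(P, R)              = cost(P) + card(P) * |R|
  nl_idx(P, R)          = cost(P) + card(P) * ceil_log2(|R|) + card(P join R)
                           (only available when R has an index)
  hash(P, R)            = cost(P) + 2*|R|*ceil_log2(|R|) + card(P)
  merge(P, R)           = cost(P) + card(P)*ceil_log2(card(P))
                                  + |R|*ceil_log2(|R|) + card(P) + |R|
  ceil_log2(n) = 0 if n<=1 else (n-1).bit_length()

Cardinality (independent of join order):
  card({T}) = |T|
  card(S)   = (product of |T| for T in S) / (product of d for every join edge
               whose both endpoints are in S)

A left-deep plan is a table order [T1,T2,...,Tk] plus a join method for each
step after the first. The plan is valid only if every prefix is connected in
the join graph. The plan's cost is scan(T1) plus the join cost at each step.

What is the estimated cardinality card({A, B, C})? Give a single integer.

48000

Tables in S: A(200), B(300), C(40)
Edges inside S: A-C(d=2), A-B(d=25)
numerator = 200 * 300 * 40 = 2400000
denominator = 2 * 25 = 50
card(S) = 2400000 / 50 = 48000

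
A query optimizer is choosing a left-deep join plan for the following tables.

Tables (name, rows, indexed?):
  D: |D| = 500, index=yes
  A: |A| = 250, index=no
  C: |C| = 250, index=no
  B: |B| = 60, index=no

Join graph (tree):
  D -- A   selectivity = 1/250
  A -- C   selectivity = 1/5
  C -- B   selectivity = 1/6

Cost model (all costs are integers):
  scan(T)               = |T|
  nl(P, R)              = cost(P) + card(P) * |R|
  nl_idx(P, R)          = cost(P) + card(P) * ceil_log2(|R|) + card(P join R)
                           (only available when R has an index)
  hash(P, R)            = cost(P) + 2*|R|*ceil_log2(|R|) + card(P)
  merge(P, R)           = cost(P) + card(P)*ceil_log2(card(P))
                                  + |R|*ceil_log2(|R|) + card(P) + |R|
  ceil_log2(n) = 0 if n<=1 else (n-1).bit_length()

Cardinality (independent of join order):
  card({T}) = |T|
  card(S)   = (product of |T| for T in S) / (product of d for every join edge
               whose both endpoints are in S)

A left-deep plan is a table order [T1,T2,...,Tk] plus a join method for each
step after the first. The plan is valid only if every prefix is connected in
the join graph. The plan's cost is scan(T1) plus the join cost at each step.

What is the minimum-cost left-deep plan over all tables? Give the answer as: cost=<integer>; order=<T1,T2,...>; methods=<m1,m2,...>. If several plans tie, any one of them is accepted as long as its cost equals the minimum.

Selinger DP (subsets sized 1..n):
  {D}: scan cost=500, card=500
  {A}: scan cost=250, card=250
  {C}: scan cost=250, card=250
  {B}: scan cost=60, card=60
  {AD}: card=500; try (D,nl_idx)→3000, (A,hash)→5000, (D,merge)→7500, (A,merge)→7750, (D,hash)→9500, (D,nl)→125250 …(+1); best=3000 via (D,nl_idx)
  {AC}: card=12500; try (C,hash)→4500, (A,hash)→4500, (C,merge)→4750, (A,merge)→4750, (C,nl)→62750, (A,nl)→62750; best=4500 via (C,hash)
  {BC}: card=2500; try (B,hash)→1220, (C,merge)→2730, (B,merge)→2920, (C,hash)→4120, (C,nl)→15060, (B,nl)→15250; best=1220 via (B,hash)
  {ACD}: card=25000; try (C,hash)→7500, (C,merge)→10250, (D,hash)→26000, (C,nl)→128000, (D,nl_idx)→142000, (D,merge)→197000 …(+1); best=7500 via (C,hash)
  {ABC}: card=125000; try (A,hash)→7720, (B,hash)→17720, (A,merge)→35970, (B,merge)→192420, (A,nl)→626220, (B,nl)→754500; best=7720 via (A,hash)
  {ABCD}: card=250000; try (B,hash)→33220, (D,hash)→141720, (B,merge)→407920, (D,nl_idx)→1382720, (B,nl)→1507500, (D,merge)→2262720 …(+1); best=33220 via (B,hash)

cost=33220; order=A,D,C,B; methods=nl_idx,hash,hash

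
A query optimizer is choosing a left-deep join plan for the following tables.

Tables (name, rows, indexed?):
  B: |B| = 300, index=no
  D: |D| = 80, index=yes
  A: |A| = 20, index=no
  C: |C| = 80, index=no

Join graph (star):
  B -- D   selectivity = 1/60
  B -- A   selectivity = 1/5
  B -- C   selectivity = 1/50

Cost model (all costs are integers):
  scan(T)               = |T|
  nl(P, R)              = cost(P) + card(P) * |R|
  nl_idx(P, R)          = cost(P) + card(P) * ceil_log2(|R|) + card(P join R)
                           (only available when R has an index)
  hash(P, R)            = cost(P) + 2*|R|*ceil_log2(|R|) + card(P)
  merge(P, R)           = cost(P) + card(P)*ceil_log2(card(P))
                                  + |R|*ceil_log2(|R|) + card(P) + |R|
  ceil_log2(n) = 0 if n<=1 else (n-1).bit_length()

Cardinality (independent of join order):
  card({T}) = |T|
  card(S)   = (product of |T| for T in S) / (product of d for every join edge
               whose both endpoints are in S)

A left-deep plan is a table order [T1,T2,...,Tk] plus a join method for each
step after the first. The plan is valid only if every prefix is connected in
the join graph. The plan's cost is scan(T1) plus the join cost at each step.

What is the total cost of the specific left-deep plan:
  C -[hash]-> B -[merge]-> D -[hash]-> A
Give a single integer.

step 1: scan C: cost=80, card=80
step 2: join B via hash
    card(P join B) = 80*300/(50) = 480
    cost = 80 + 2*300*9 + 80 = 5560
step 3: join D via merge
    card(P join D) = 480*80/(60) = 640
    cost = 5560 + 480*9 + 80*7 + 480 + 80 = 11000
step 4: join A via hash
    card(P join A) = 640*20/(5) = 2560
    cost = 11000 + 2*20*5 + 640 = 11840

11840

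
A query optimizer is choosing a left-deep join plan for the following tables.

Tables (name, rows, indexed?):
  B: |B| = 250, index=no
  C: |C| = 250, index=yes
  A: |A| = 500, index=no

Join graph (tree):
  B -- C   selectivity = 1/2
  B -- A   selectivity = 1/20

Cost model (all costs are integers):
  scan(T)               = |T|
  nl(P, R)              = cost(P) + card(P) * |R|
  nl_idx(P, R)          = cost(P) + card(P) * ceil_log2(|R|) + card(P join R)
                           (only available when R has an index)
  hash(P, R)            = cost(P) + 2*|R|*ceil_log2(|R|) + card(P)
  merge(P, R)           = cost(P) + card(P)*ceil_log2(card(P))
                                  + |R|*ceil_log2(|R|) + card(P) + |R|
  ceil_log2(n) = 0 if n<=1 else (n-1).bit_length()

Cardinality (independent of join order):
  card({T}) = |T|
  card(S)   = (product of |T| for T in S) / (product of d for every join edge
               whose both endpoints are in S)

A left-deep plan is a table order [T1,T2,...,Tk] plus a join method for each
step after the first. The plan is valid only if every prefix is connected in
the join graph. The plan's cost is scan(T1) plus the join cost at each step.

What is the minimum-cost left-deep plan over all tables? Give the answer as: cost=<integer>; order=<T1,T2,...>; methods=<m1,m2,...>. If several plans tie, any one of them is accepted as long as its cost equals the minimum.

Selinger DP (subsets sized 1..n):
  {B}: scan cost=250, card=250
  {C}: scan cost=250, card=250
  {A}: scan cost=500, card=500
  {BC}: card=31250; try (C,hash)→4500, (B,hash)→4500, (C,merge)→4750, (B,merge)→4750, (C,nl_idx)→33500, (C,nl)→62750 …(+1); best=4500 via (C,hash)
  {AB}: card=6250; try (B,hash)→5000, (A,merge)→7500, (B,merge)→7750, (A,hash)→9500, (A,nl)→125250, (B,nl)→125500; best=5000 via (B,hash)
  {ABC}: card=781250; try (C,hash)→15250, (A,hash)→44750, (C,merge)→94750, (A,merge)→509500, (C,nl_idx)→836250, (C,nl)→1567500 …(+1); best=15250 via (C,hash)

cost=15250; order=A,B,C; methods=hash,hash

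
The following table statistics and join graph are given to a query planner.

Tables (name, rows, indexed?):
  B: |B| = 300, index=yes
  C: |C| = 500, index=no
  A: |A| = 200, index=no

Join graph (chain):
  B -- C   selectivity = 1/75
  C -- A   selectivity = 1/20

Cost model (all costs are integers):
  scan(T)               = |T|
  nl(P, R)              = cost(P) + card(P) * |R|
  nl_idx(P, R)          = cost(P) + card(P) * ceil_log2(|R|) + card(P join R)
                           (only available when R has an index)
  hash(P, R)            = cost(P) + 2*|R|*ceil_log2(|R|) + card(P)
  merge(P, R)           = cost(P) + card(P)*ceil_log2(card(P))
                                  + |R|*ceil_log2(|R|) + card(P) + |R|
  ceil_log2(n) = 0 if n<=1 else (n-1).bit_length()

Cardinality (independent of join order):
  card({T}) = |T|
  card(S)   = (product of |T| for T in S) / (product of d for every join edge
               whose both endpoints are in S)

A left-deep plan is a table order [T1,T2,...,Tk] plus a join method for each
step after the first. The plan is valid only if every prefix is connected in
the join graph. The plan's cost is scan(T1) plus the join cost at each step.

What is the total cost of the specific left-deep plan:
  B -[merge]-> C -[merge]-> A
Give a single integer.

step 1: scan B: cost=300, card=300
step 2: join C via merge
    card(P join C) = 300*500/(75) = 2000
    cost = 300 + 300*9 + 500*9 + 300 + 500 = 8300
step 3: join A via merge
    card(P join A) = 2000*200/(20) = 20000
    cost = 8300 + 2000*11 + 200*8 + 2000 + 200 = 34100

34100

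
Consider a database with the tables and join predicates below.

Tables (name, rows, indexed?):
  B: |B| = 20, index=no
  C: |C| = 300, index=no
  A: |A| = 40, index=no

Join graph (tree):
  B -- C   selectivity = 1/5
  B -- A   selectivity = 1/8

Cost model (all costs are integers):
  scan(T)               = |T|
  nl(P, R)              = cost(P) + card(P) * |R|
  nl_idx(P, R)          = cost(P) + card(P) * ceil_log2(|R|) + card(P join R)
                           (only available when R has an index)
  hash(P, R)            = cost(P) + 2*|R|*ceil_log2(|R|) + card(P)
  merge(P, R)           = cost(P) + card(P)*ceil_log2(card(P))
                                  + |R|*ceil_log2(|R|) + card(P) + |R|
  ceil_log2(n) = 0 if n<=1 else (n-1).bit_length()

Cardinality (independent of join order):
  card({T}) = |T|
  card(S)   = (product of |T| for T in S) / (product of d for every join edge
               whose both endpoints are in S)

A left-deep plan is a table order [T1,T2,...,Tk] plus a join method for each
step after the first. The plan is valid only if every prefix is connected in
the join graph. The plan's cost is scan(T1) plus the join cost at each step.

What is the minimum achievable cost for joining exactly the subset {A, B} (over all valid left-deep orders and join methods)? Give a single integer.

280

Selinger DP over subsets of {A,B}:
  {B}: scan cost=20, card=20
  {A}: scan cost=40, card=40
  {AB}: card=100; try (B,hash)→280, (A,merge)→420, (B,merge)→440, (A,hash)→520, (A,nl)→820, (B,nl)→840; best=280 via (B,hash)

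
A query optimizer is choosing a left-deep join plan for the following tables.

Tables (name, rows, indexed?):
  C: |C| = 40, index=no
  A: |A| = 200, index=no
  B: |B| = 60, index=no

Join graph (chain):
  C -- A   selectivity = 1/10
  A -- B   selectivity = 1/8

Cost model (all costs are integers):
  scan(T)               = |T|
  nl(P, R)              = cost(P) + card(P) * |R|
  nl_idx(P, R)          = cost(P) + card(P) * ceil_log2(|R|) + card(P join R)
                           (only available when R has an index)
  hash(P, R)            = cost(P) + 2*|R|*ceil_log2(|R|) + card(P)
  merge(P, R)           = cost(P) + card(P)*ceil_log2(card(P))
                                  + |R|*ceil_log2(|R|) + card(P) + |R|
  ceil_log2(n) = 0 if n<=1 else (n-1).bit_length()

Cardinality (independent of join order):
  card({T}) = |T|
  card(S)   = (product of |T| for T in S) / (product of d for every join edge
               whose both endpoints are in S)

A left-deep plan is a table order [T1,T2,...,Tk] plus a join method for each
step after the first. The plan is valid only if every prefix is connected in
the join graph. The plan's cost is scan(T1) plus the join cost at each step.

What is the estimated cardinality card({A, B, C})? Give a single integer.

Tables in S: A(200), B(60), C(40)
Edges inside S: C-A(d=10), A-B(d=8)
numerator = 200 * 60 * 40 = 480000
denominator = 10 * 8 = 80
card(S) = 480000 / 80 = 6000

6000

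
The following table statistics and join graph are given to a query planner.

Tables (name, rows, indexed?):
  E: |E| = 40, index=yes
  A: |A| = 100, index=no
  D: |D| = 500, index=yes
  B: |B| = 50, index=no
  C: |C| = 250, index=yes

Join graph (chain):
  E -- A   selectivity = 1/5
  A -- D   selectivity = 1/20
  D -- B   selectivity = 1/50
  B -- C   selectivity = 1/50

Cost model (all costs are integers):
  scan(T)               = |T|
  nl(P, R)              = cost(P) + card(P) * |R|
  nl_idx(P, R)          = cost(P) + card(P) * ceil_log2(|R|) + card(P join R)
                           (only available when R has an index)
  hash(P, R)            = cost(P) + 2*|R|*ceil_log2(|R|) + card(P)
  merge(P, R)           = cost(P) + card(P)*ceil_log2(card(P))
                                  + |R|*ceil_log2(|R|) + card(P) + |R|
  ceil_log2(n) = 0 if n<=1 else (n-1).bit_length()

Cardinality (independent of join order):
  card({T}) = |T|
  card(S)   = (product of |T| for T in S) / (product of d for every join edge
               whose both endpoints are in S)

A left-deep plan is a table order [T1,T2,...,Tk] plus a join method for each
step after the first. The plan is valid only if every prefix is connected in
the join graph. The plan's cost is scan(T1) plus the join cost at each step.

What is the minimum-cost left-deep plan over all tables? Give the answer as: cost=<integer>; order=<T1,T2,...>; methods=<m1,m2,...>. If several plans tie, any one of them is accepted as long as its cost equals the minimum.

Selinger DP (subsets sized 1..n):
  {E}: scan cost=40, card=40
  {A}: scan cost=100, card=100
  {D}: scan cost=500, card=500
  {B}: scan cost=50, card=50
  {C}: scan cost=250, card=250
  {AE}: card=800; try (E,hash)→680, (A,merge)→1120, (E,merge)→1180, (A,hash)→1480, (E,nl_idx)→1500, (A,nl)→4040 …(+1); best=680 via (E,hash)
  {AD}: card=2500; try (A,hash)→2400, (D,nl_idx)→3500, (D,merge)→5900, (A,merge)→6300, (D,hash)→9200, (D,nl)→50100 …(+1); best=2400 via (A,hash)
  {BD}: card=500; try (D,nl_idx)→1000, (B,hash)→1600, (D,merge)→5400, (B,merge)→5850, (D,hash)→9100, (D,nl)→25050 …(+1); best=1000 via (D,nl_idx)
  {BC}: card=250; try (C,nl_idx)→700, (B,hash)→1100, (C,merge)→2650, (B,merge)→2850, (C,hash)→4100, (C,nl)→12550 …(+1); best=700 via (C,nl_idx)
  {ADE}: card=20000; try (E,hash)→5380, (D,hash)→10480, (D,merge)→14480, (D,nl_idx)→27880, (E,merge)→35180, (E,nl_idx)→37400 …(+2); best=5380 via (E,hash)
  {ABD}: card=2500; try (A,hash)→2900, (B,hash)→5500, (A,merge)→6800, (B,merge)→35250, (A,nl)→51000, (B,nl)→127400; best=2900 via (A,hash)
  {BCD}: card=2500; try (D,nl_idx)→5450, (C,hash)→5500, (C,nl_idx)→7500, (D,merge)→7950, (C,merge)→8250, (D,hash)→9950 …(+2); best=5450 via (D,nl_idx)
  {ABDE}: card=20000; try (E,hash)→5880, (B,hash)→25980, (E,merge)→35680, (E,nl_idx)→37900, (E,nl)→102900, (B,merge)→325730 …(+1); best=5880 via (E,hash)
  {ABCD}: card=12500; try (A,hash)→9350, (C,hash)→9400, (C,nl_idx)→35400, (C,merge)→37650, (A,merge)→38750, (A,nl)→255450 …(+1); best=9350 via (A,hash)
  {ABCDE}: card=100000; try (E,hash)→22330, (C,hash)→29880, (E,nl_idx)→184350, (E,merge)→197130, (C,nl_idx)→265880, (C,merge)→328130 …(+2); best=22330 via (E,hash)

cost=22330; order=B,C,D,A,E; methods=nl_idx,nl_idx,hash,hash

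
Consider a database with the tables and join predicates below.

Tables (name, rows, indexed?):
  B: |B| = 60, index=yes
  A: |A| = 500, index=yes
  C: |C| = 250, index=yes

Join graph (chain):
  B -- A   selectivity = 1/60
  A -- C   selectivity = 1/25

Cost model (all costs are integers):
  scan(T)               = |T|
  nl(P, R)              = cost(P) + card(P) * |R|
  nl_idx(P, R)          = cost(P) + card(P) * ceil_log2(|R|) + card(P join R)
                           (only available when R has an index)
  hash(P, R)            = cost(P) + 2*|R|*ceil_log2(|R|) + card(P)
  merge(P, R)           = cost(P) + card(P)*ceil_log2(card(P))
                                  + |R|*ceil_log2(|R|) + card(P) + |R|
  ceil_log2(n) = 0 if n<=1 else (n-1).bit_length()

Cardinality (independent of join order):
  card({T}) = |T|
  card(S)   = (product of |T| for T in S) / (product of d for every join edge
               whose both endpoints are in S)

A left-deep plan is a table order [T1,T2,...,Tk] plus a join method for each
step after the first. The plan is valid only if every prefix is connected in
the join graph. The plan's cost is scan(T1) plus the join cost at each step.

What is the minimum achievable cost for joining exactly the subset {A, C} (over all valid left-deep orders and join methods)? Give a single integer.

5000

Selinger DP over subsets of {A,C}:
  {A}: scan cost=500, card=500
  {C}: scan cost=250, card=250
  {AC}: card=5000; try (C,hash)→5000, (A,merge)→7500, (A,nl_idx)→7500, (C,merge)→7750, (C,nl_idx)→9500, (A,hash)→9500 …(+2); best=5000 via (C,hash)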